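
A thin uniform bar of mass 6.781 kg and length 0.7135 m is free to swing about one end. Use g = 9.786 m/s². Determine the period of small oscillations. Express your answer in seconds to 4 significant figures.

1.385 s

For a physical pendulum T = 2π√(I/(mgd)), with d = 0.35675 m from pivot to centre of mass.
I_cm = mL²/12 = 6.781 × 0.7135²/12 = 0.28767 kg·m²; I = I_cm + md² = 0.28767 + 6.781 × 0.35675² = 1.1507 kg·m².
T = 2π√(1.1507/(6.781 × 9.786 × 0.35675)) = 1.385 s.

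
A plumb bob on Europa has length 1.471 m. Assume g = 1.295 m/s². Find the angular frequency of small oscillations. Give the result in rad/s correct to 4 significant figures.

0.9383 rad/s

ω = √(g/L) = √(1.295/1.471) = 0.9383 rad/s.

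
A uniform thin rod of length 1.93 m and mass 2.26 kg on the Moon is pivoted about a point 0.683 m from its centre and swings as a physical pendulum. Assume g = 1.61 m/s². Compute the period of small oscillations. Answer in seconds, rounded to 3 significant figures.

For a physical pendulum T = 2π√(I/(mgd)), with d = 0.6830 m from pivot to centre of mass.
I_cm = mL²/12 = 2.26 × 1.93²/12 = 0.7015 kg·m²; I = I_cm + md² = 0.7015 + 2.26 × 0.6830² = 1.756 kg·m².
T = 2π√(1.756/(2.26 × 1.61 × 0.6830)) = 5.28 s.

5.28 s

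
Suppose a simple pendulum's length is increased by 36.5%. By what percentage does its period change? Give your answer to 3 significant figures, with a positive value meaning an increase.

T ∝ √L, so T'/T = √(1.365) = 1.168.
Percentage change in T = (1.168 − 1) × 100% = 16.8%.

16.8%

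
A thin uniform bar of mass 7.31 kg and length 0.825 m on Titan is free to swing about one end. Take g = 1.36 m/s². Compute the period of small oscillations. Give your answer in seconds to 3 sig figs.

For a physical pendulum T = 2π√(I/(mgd)), with d = 0.4125 m from pivot to centre of mass.
I_cm = mL²/12 = 7.31 × 0.825²/12 = 0.4146 kg·m²; I = I_cm + md² = 0.4146 + 7.31 × 0.4125² = 1.658 kg·m².
T = 2π√(1.658/(7.31 × 1.36 × 0.4125)) = 4.00 s.

4.00 s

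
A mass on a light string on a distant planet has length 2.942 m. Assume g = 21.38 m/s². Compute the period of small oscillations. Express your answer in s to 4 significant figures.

2.331 s

T = 2π√(L/g) = 2π√(2.942/21.38) = 2π × 0.37095 = 2.331 s.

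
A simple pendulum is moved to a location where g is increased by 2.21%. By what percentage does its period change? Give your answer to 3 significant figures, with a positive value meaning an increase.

T ∝ 1/√g, so T'/T = 1/√(1.022) = 0.9891.
Percentage change in T = (0.9891 − 1) × 100% = -1.09%.

-1.09%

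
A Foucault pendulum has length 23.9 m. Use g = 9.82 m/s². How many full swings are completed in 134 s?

13

T = 2π√(L/g) = 2π√(23.9/9.82) = 9.802 s.
Number of complete oscillations = ⌊134/9.802⌋ = ⌊13.67⌋ = 13.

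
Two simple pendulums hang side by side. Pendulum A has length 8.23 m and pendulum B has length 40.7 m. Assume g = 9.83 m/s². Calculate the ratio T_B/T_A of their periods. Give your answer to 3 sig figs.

T ∝ √L, so T_B/T_A = √(L_B/L_A) = √(40.7/8.23) = 2.22.

2.22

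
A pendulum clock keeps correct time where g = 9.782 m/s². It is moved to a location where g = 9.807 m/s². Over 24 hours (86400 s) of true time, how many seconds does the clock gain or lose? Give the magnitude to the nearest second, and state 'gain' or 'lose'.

The clock's period scales as T ∝ 1/√g, so T'/T = √(9.782/9.807) = 0.998725.
In 86400 s of true time the clock registers 86400/0.998725 = 86510.3 s, so it gains 110 s.

gain 110 s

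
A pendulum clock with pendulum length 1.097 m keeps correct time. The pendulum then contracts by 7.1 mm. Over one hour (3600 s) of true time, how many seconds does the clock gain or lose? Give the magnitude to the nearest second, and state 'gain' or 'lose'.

gain 12 s

T ∝ √L, so T'/T = √(1.08990/1.097) = 0.996759.
In 3600 s of true time the clock registers 3600/0.996759 = 3611.7 s, so it gains 12 s.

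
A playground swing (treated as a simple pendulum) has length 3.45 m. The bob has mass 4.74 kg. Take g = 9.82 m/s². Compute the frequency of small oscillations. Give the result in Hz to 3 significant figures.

0.269 Hz

T = 2π√(L/g) = 2π√(3.45/9.82) = 3.724 s, so f = 1/T = 0.269 Hz.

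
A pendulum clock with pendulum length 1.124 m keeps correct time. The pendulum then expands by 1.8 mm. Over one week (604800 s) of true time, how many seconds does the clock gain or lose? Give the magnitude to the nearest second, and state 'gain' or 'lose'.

T ∝ √L, so T'/T = √(1.12580/1.124) = 1.00080.
In 604800 s of true time the clock registers 604800/1.00080 = 604316.3 s, so it loses 484 s.

lose 484 s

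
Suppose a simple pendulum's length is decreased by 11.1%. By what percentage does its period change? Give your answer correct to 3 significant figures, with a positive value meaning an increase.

T ∝ √L, so T'/T = √(0.8890) = 0.9429.
Percentage change in T = (0.9429 − 1) × 100% = -5.71%.

-5.71%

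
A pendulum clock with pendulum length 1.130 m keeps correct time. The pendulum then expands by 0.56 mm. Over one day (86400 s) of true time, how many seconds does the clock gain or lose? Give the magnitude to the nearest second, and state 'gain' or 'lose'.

lose 21 s

T ∝ √L, so T'/T = √(1.13056/1.130) = 1.00025.
In 86400 s of true time the clock registers 86400/1.00025 = 86378.6 s, so it loses 21 s.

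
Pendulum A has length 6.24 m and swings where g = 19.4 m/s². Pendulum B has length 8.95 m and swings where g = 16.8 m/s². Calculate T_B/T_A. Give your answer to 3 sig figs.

1.29

T = 2π√(L/g), so T_B/T_A = √((L_B/g_B)/(L_A/g_A)) = √((8.95/16.8)/(6.24/19.4)) = 1.29.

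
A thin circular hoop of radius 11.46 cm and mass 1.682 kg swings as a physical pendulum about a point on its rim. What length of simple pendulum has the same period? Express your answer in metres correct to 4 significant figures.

The equivalent simple-pendulum length is L_eq = I/(md), where I is about the pivot and d = 0.11460 m.
I_cm = mR² = 0.022090 kg·m², so I = I_cm + md² = 0.022090 + 0.022090 = 0.044180 kg·m².
L_eq = 0.044180/(1.682 × 0.11460) = 0.2292 m.

0.2292 m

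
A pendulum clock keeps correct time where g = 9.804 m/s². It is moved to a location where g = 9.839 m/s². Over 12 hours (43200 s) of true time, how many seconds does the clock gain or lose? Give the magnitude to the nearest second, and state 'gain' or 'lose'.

The clock's period scales as T ∝ 1/√g, so T'/T = √(9.804/9.839) = 0.998220.
In 43200 s of true time the clock registers 43200/0.998220 = 43277.0 s, so it gains 77 s.

gain 77 s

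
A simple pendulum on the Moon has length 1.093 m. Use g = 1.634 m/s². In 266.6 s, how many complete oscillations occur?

51

T = 2π√(L/g) = 2π√(1.093/1.634) = 5.1388 s.
Number of complete oscillations = ⌊266.6/5.1388⌋ = ⌊51.880⌋ = 51.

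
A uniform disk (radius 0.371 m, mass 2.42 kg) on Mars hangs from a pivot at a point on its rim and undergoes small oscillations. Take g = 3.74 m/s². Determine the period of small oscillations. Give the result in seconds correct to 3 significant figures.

2.42 s

I_cm = ½mr² = 0.1665 kg·m². The pivot is at distance d = 0.371 m from the centre of mass.
By the parallel-axis theorem, I = I_cm + md² = 0.1665 + 0.3331 = 0.4996 kg·m².
T = 2π√(I/(mgd)) = 2π√(0.4996/(2.42 × 3.74 × 0.371)) = 2.42 s.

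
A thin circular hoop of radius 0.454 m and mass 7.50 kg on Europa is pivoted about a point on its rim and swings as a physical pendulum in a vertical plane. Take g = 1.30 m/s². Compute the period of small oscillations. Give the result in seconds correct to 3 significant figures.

5.25 s

I_cm = mr² = 1.546 kg·m². The pivot is at distance d = 0.454 m from the centre of mass.
By the parallel-axis theorem, I = I_cm + md² = 1.546 + 1.546 = 3.092 kg·m².
T = 2π√(I/(mgd)) = 2π√(3.092/(7.50 × 1.30 × 0.454)) = 5.25 s.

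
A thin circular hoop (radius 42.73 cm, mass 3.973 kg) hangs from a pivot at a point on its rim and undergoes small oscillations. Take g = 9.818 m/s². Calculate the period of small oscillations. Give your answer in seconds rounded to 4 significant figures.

I_cm = mr² = 0.72541 kg·m². The pivot is at distance d = 0.4273 m from the centre of mass.
By the parallel-axis theorem, I = I_cm + md² = 0.72541 + 0.72541 = 1.4508 kg·m².
T = 2π√(I/(mgd)) = 2π√(1.4508/(3.973 × 9.818 × 0.4273)) = 1.854 s.

1.854 s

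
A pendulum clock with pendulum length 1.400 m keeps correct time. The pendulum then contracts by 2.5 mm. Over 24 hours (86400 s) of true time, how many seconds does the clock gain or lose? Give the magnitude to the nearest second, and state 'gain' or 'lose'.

gain 77 s

T ∝ √L, so T'/T = √(1.39750/1.400) = 0.999107.
In 86400 s of true time the clock registers 86400/0.999107 = 86477.2 s, so it gains 77 s.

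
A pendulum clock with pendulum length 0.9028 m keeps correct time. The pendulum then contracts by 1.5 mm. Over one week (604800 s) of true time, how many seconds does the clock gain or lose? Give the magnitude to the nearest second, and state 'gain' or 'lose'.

gain 503 s

T ∝ √L, so T'/T = √(0.90130/0.9028) = 0.999169.
In 604800 s of true time the clock registers 604800/0.999169 = 605303.1 s, so it gains 503 s.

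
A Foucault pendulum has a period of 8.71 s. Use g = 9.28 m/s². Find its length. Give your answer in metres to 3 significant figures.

17.8 m

From T = 2π√(L/g), L = gT²/(4π²) = 9.28 × 8.710²/(4π²) = 17.8 m.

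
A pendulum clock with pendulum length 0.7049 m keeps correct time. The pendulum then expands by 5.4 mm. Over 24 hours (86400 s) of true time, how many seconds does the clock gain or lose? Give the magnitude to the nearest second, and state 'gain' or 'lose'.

lose 329 s

T ∝ √L, so T'/T = √(0.71030/0.7049) = 1.00382.
In 86400 s of true time the clock registers 86400/1.00382 = 86070.9 s, so it loses 329 s.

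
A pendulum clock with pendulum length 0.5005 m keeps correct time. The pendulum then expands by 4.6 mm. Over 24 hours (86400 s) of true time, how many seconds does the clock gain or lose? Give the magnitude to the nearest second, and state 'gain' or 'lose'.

T ∝ √L, so T'/T = √(0.50510/0.5005) = 1.00458.
In 86400 s of true time the clock registers 86400/1.00458 = 86005.7 s, so it loses 394 s.

lose 394 s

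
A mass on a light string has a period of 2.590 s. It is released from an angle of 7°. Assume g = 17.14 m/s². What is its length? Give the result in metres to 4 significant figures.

2.912 m

From T = 2π√(L/g), L = gT²/(4π²) = 17.14 × 2.5900²/(4π²) = 2.912 m.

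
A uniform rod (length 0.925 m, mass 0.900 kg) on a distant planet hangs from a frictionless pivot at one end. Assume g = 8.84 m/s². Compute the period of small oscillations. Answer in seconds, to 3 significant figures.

For a physical pendulum T = 2π√(I/(mgd)), with d = 0.4625 m from pivot to centre of mass.
I_cm = mL²/12 = 0.900 × 0.925²/12 = 0.06417 kg·m²; I = I_cm + md² = 0.06417 + 0.900 × 0.4625² = 0.2567 kg·m².
T = 2π√(0.2567/(0.900 × 8.84 × 0.4625)) = 1.66 s.

1.66 s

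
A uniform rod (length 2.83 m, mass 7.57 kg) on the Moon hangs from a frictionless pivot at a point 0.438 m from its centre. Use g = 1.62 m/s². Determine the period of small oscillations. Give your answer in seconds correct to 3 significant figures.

6.91 s

For a physical pendulum T = 2π√(I/(mgd)), with d = 0.4380 m from pivot to centre of mass.
I_cm = mL²/12 = 7.57 × 2.83²/12 = 5.052 kg·m²; I = I_cm + md² = 5.052 + 7.57 × 0.4380² = 6.505 kg·m².
T = 2π√(6.505/(7.57 × 1.62 × 0.4380)) = 6.91 s.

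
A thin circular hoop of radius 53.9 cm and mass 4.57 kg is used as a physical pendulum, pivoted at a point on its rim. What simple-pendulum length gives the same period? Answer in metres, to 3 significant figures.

1.08 m

The equivalent simple-pendulum length is L_eq = I/(md), where I is about the pivot and d = 0.5390 m.
I_cm = mR² = 1.328 kg·m², so I = I_cm + md² = 1.328 + 1.328 = 2.655 kg·m².
L_eq = 2.655/(4.57 × 0.5390) = 1.08 m.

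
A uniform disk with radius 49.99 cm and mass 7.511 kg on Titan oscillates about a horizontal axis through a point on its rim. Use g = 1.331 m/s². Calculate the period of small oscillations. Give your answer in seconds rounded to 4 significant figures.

4.716 s

I_cm = ½mr² = 0.93850 kg·m². The pivot is at distance d = 0.4999 m from the centre of mass.
By the parallel-axis theorem, I = I_cm + md² = 0.93850 + 1.8770 = 2.8155 kg·m².
T = 2π√(I/(mgd)) = 2π√(2.8155/(7.511 × 1.331 × 0.4999)) = 4.716 s.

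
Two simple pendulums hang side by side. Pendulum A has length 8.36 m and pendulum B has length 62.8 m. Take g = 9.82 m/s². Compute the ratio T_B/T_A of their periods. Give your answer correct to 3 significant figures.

2.74

T ∝ √L, so T_B/T_A = √(L_B/L_A) = √(62.8/8.36) = 2.74.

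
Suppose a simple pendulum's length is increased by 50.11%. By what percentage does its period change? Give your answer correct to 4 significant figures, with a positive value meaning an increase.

22.52%

T ∝ √L, so T'/T = √(1.5011) = 1.2252.
Percentage change in T = (1.2252 − 1) × 100% = 22.52%.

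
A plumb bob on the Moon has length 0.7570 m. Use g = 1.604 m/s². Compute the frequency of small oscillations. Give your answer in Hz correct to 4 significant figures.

T = 2π√(L/g) = 2π√(0.7570/1.604) = 4.3164 s, so f = 1/T = 0.2317 Hz.

0.2317 Hz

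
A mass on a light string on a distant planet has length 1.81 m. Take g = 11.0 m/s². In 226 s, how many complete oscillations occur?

T = 2π√(L/g) = 2π√(1.81/11.0) = 2.549 s.
Number of complete oscillations = ⌊226/2.549⌋ = ⌊88.67⌋ = 88.

88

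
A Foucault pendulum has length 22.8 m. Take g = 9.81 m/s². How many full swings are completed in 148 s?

T = 2π√(L/g) = 2π√(22.8/9.81) = 9.579 s.
Number of complete oscillations = ⌊148/9.579⌋ = ⌊15.45⌋ = 15.

15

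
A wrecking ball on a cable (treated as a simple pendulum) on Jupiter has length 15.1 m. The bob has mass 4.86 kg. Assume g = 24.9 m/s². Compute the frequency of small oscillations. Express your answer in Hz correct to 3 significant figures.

0.204 Hz

T = 2π√(L/g) = 2π√(15.1/24.9) = 4.893 s, so f = 1/T = 0.204 Hz.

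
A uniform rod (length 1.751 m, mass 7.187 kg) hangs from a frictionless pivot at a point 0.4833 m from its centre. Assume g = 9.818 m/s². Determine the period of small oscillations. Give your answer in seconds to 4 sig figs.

For a physical pendulum T = 2π√(I/(mgd)), with d = 0.48330 m from pivot to centre of mass.
I_cm = mL²/12 = 7.187 × 1.751²/12 = 1.8363 kg·m²; I = I_cm + md² = 1.8363 + 7.187 × 0.48330² = 3.5150 kg·m².
T = 2π√(3.5150/(7.187 × 9.818 × 0.48330)) = 2.017 s.

2.017 s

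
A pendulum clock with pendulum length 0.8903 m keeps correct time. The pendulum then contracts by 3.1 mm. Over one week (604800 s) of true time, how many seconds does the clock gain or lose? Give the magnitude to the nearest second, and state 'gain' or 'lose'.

gain 1056 s

T ∝ √L, so T'/T = √(0.88720/0.8903) = 0.998257.
In 604800 s of true time the clock registers 604800/0.998257 = 605855.7 s, so it gains 1056 s.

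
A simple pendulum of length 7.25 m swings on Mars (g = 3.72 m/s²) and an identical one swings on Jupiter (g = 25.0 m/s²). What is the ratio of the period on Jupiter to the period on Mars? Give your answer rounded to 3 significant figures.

0.386

T ∝ 1/√g, so T₂/T₁ = √(g₁/g₂) = √(3.72/25.0) = 0.386.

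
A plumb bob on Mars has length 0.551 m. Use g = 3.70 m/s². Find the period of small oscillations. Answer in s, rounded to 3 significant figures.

T = 2π√(L/g) = 2π√(0.551/3.70) = 2π × 0.3859 = 2.42 s.

2.42 s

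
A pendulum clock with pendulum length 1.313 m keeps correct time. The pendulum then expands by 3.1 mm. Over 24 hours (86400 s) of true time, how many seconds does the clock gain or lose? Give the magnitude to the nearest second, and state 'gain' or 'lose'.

lose 102 s

T ∝ √L, so T'/T = √(1.31610/1.313) = 1.00118.
In 86400 s of true time the clock registers 86400/1.00118 = 86298.2 s, so it loses 102 s.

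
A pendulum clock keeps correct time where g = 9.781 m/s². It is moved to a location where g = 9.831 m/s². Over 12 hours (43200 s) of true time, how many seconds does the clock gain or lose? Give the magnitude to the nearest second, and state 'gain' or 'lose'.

gain 110 s

The clock's period scales as T ∝ 1/√g, so T'/T = √(9.781/9.831) = 0.997454.
In 43200 s of true time the clock registers 43200/0.997454 = 43310.3 s, so it gains 110 s.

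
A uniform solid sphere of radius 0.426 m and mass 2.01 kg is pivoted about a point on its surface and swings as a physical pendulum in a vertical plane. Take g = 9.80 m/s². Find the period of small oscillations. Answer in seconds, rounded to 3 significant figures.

I_cm = (2/5)mr² = 0.1459 kg·m². The pivot is at distance d = 0.426 m from the centre of mass.
By the parallel-axis theorem, I = I_cm + md² = 0.1459 + 0.3648 = 0.5107 kg·m².
T = 2π√(I/(mgd)) = 2π√(0.5107/(2.01 × 9.80 × 0.426)) = 1.55 s.

1.55 s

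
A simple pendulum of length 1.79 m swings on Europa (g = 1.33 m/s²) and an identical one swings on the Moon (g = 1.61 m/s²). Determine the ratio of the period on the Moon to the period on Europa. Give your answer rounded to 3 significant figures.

0.909

T ∝ 1/√g, so T₂/T₁ = √(g₁/g₂) = √(1.33/1.61) = 0.909.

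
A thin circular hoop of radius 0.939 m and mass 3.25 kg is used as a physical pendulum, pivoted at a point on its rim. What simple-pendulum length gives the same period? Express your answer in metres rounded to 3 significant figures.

The equivalent simple-pendulum length is L_eq = I/(md), where I is about the pivot and d = 0.9390 m.
I_cm = mR² = 2.866 kg·m², so I = I_cm + md² = 2.866 + 2.866 = 5.731 kg·m².
L_eq = 5.731/(3.25 × 0.9390) = 1.88 m.

1.88 m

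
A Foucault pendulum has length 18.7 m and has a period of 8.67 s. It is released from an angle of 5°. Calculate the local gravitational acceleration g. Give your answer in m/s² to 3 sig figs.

From T = 2π√(L/g), g = 4π²L/T² = 4π² × 18.7/8.670² = 9.82 m/s².

9.82 m/s²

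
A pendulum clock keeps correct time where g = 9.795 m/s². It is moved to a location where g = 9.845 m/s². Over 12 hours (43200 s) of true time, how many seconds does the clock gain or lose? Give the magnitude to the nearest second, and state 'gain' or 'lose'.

gain 110 s

The clock's period scales as T ∝ 1/√g, so T'/T = √(9.795/9.845) = 0.997457.
In 43200 s of true time the clock registers 43200/0.997457 = 43310.1 s, so it gains 110 s.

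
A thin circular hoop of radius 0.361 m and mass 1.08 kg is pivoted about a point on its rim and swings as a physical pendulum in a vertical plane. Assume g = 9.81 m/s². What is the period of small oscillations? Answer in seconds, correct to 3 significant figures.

1.70 s

I_cm = mr² = 0.1407 kg·m². The pivot is at distance d = 0.361 m from the centre of mass.
By the parallel-axis theorem, I = I_cm + md² = 0.1407 + 0.1407 = 0.2815 kg·m².
T = 2π√(I/(mgd)) = 2π√(0.2815/(1.08 × 9.81 × 0.361)) = 1.70 s.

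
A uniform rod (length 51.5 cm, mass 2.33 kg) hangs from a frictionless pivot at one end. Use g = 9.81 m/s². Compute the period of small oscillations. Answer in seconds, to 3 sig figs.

1.18 s

For a physical pendulum T = 2π√(I/(mgd)), with d = 0.2575 m from pivot to centre of mass.
I_cm = mL²/12 = 2.33 × 0.515²/12 = 0.05150 kg·m²; I = I_cm + md² = 0.05150 + 2.33 × 0.2575² = 0.2060 kg·m².
T = 2π√(0.2060/(2.33 × 9.81 × 0.2575)) = 1.18 s.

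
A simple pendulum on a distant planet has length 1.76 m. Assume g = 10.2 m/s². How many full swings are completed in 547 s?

T = 2π√(L/g) = 2π√(1.76/10.2) = 2.610 s.
Number of complete oscillations = ⌊547/2.610⌋ = ⌊209.6⌋ = 209.

209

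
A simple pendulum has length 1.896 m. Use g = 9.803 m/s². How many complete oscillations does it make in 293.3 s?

106

T = 2π√(L/g) = 2π√(1.896/9.803) = 2.7632 s.
Number of complete oscillations = ⌊293.3/2.7632⌋ = ⌊106.14⌋ = 106.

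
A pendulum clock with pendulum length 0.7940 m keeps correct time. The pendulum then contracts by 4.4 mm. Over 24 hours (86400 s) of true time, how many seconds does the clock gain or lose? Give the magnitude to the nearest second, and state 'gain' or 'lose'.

gain 240 s

T ∝ √L, so T'/T = √(0.78960/0.7940) = 0.997225.
In 86400 s of true time the clock registers 86400/0.997225 = 86640.4 s, so it gains 240 s.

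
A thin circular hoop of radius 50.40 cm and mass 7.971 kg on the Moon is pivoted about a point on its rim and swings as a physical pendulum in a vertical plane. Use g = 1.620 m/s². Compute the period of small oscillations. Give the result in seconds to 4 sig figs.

I_cm = mr² = 2.0248 kg·m². The pivot is at distance d = 0.5040 m from the centre of mass.
By the parallel-axis theorem, I = I_cm + md² = 2.0248 + 2.0248 = 4.0495 kg·m².
T = 2π√(I/(mgd)) = 2π√(4.0495/(7.971 × 1.620 × 0.5040)) = 4.956 s.

4.956 s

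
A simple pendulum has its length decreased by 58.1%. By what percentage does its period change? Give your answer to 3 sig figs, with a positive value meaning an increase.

-35.3%

T ∝ √L, so T'/T = √(0.4190) = 0.6473.
Percentage change in T = (0.6473 − 1) × 100% = -35.3%.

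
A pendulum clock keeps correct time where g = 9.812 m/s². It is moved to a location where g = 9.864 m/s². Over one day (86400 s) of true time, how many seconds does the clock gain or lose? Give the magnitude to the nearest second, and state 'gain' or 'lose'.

gain 229 s

The clock's period scales as T ∝ 1/√g, so T'/T = √(9.812/9.864) = 0.997361.
In 86400 s of true time the clock registers 86400/0.997361 = 86628.6 s, so it gains 229 s.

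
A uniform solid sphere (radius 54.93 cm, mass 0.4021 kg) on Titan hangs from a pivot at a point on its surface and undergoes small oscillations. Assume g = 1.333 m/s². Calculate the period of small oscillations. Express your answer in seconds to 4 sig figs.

4.772 s

I_cm = (2/5)mr² = 0.048530 kg·m². The pivot is at distance d = 0.5493 m from the centre of mass.
By the parallel-axis theorem, I = I_cm + md² = 0.048530 + 0.12133 = 0.16986 kg·m².
T = 2π√(I/(mgd)) = 2π√(0.16986/(0.4021 × 1.333 × 0.5493)) = 4.772 s.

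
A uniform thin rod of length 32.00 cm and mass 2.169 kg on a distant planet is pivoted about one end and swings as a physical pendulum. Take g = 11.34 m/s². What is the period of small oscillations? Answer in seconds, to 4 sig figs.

0.8618 s

For a physical pendulum T = 2π√(I/(mgd)), with d = 0.16000 m from pivot to centre of mass.
I_cm = mL²/12 = 2.169 × 0.3200²/12 = 0.018509 kg·m²; I = I_cm + md² = 0.018509 + 2.169 × 0.16000² = 0.074035 kg·m².
T = 2π√(0.074035/(2.169 × 11.34 × 0.16000)) = 0.8618 s.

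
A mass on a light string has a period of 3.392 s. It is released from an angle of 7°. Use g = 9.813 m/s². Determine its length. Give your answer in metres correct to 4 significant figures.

From T = 2π√(L/g), L = gT²/(4π²) = 9.813 × 3.3920²/(4π²) = 2.860 m.

2.860 m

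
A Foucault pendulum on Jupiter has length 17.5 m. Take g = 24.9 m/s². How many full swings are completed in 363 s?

68

T = 2π√(L/g) = 2π√(17.5/24.9) = 5.267 s.
Number of complete oscillations = ⌊363/5.267⌋ = ⌊68.91⌋ = 68.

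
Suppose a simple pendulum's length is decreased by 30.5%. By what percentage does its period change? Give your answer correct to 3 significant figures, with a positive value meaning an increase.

T ∝ √L, so T'/T = √(0.6950) = 0.8337.
Percentage change in T = (0.8337 − 1) × 100% = -16.6%.

-16.6%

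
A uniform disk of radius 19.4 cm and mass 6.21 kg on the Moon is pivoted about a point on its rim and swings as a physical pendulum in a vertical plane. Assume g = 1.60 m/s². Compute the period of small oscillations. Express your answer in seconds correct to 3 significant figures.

I_cm = ½mr² = 0.1169 kg·m². The pivot is at distance d = 0.194 m from the centre of mass.
By the parallel-axis theorem, I = I_cm + md² = 0.1169 + 0.2337 = 0.3506 kg·m².
T = 2π√(I/(mgd)) = 2π√(0.3506/(6.21 × 1.60 × 0.194)) = 2.68 s.

2.68 s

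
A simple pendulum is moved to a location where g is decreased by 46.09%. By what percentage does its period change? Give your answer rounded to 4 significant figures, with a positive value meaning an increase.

36.20%

T ∝ 1/√g, so T'/T = 1/√(0.53910) = 1.3620.
Percentage change in T = (1.3620 − 1) × 100% = 36.20%.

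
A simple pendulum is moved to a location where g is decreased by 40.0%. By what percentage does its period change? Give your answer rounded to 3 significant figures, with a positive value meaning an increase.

T ∝ 1/√g, so T'/T = 1/√(0.6000) = 1.291.
Percentage change in T = (1.291 − 1) × 100% = 29.1%.

29.1%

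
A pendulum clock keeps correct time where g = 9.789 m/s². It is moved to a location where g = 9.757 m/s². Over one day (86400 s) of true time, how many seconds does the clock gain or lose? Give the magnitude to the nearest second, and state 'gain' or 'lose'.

lose 141 s

The clock's period scales as T ∝ 1/√g, so T'/T = √(9.789/9.757) = 1.00164.
In 86400 s of true time the clock registers 86400/1.00164 = 86258.7 s, so it loses 141 s.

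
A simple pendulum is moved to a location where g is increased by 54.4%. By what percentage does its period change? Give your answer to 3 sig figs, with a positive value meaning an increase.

-19.5%

T ∝ 1/√g, so T'/T = 1/√(1.544) = 0.8048.
Percentage change in T = (0.8048 − 1) × 100% = -19.5%.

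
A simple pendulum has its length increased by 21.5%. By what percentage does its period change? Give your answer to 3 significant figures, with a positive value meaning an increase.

10.2%

T ∝ √L, so T'/T = √(1.215) = 1.102.
Percentage change in T = (1.102 − 1) × 100% = 10.2%.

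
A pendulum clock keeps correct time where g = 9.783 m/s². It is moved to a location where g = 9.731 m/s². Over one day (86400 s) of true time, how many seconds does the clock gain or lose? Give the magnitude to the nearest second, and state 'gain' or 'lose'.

The clock's period scales as T ∝ 1/√g, so T'/T = √(9.783/9.731) = 1.00267.
In 86400 s of true time the clock registers 86400/1.00267 = 86170.1 s, so it loses 230 s.

lose 230 s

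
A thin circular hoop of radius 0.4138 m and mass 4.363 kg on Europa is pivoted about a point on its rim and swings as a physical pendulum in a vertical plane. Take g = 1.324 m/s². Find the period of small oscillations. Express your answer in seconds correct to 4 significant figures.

I_cm = mr² = 0.74708 kg·m². The pivot is at distance d = 0.4138 m from the centre of mass.
By the parallel-axis theorem, I = I_cm + md² = 0.74708 + 0.74708 = 1.4942 kg·m².
T = 2π√(I/(mgd)) = 2π√(1.4942/(4.363 × 1.324 × 0.4138)) = 4.968 s.

4.968 s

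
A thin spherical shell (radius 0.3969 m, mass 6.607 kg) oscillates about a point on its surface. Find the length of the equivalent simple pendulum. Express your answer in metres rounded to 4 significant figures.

The equivalent simple-pendulum length is L_eq = I/(md), where I is about the pivot and d = 0.39690 m.
I_cm = (2/3)mR² = 0.69387 kg·m², so I = I_cm + md² = 0.69387 + 1.0408 = 1.7347 kg·m².
L_eq = 1.7347/(6.607 × 0.39690) = 0.6615 m.

0.6615 m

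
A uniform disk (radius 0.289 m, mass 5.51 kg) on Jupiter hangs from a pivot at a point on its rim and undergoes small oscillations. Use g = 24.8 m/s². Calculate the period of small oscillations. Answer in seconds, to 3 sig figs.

I_cm = ½mr² = 0.2301 kg·m². The pivot is at distance d = 0.289 m from the centre of mass.
By the parallel-axis theorem, I = I_cm + md² = 0.2301 + 0.4602 = 0.6903 kg·m².
T = 2π√(I/(mgd)) = 2π√(0.6903/(5.51 × 24.8 × 0.289)) = 0.831 s.

0.831 s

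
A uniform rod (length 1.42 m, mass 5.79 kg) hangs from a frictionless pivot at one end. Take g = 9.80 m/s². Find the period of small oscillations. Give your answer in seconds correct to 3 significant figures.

For a physical pendulum T = 2π√(I/(mgd)), with d = 0.7100 m from pivot to centre of mass.
I_cm = mL²/12 = 5.79 × 1.42²/12 = 0.9729 kg·m²; I = I_cm + md² = 0.9729 + 5.79 × 0.7100² = 3.892 kg·m².
T = 2π√(3.892/(5.79 × 9.80 × 0.7100)) = 1.95 s.

1.95 s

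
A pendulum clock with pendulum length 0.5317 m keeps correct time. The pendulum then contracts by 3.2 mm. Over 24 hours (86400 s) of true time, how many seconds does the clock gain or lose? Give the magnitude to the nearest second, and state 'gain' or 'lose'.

T ∝ √L, so T'/T = √(0.52850/0.5317) = 0.996986.
In 86400 s of true time the clock registers 86400/0.996986 = 86661.2 s, so it gains 261 s.

gain 261 s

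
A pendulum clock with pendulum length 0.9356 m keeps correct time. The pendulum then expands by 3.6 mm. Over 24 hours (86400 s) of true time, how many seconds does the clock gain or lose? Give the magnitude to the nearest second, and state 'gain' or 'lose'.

T ∝ √L, so T'/T = √(0.93920/0.9356) = 1.00192.
In 86400 s of true time the clock registers 86400/1.00192 = 86234.3 s, so it loses 166 s.

lose 166 s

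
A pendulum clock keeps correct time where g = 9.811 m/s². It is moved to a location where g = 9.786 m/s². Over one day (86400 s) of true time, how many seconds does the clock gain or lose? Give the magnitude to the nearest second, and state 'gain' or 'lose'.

lose 110 s

The clock's period scales as T ∝ 1/√g, so T'/T = √(9.811/9.786) = 1.00128.
In 86400 s of true time the clock registers 86400/1.00128 = 86289.8 s, so it loses 110 s.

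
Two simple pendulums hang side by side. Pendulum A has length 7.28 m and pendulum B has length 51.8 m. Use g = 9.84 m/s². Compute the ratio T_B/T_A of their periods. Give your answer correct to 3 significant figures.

2.67

T ∝ √L, so T_B/T_A = √(L_B/L_A) = √(51.8/7.28) = 2.67.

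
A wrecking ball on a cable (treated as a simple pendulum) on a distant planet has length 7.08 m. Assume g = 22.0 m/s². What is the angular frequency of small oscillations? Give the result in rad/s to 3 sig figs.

1.76 rad/s

ω = √(g/L) = √(22.0/7.08) = 1.76 rad/s.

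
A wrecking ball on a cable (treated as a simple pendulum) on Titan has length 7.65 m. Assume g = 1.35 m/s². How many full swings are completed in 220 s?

T = 2π√(L/g) = 2π√(7.65/1.35) = 14.96 s.
Number of complete oscillations = ⌊220/14.96⌋ = ⌊14.71⌋ = 14.

14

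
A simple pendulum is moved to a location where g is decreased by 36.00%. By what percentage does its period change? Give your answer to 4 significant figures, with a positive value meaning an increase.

T ∝ 1/√g, so T'/T = 1/√(0.64000) = 1.2500.
Percentage change in T = (1.2500 − 1) × 100% = 25.00%.

25.00%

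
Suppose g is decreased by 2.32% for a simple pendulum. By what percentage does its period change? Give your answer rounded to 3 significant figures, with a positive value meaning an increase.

T ∝ 1/√g, so T'/T = 1/√(0.9768) = 1.012.
Percentage change in T = (1.012 − 1) × 100% = 1.18%.

1.18%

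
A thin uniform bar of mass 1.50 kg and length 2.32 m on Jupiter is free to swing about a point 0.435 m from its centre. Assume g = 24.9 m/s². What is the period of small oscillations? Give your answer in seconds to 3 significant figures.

1.52 s

For a physical pendulum T = 2π√(I/(mgd)), with d = 0.4350 m from pivot to centre of mass.
I_cm = mL²/12 = 1.50 × 2.32²/12 = 0.6728 kg·m²; I = I_cm + md² = 0.6728 + 1.50 × 0.4350² = 0.9566 kg·m².
T = 2π√(0.9566/(1.50 × 24.9 × 0.4350)) = 1.52 s.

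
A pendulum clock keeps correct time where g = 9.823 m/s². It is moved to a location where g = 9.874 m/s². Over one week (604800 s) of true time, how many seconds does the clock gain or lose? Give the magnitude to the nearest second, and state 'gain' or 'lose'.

The clock's period scales as T ∝ 1/√g, so T'/T = √(9.823/9.874) = 0.997414.
In 604800 s of true time the clock registers 604800/0.997414 = 606368.0 s, so it gains 1568 s.

gain 1568 s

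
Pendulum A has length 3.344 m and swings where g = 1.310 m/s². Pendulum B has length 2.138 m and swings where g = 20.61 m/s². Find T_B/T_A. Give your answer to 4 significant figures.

0.2016

T = 2π√(L/g), so T_B/T_A = √((L_B/g_B)/(L_A/g_A)) = √((2.138/20.61)/(3.344/1.310)) = 0.2016.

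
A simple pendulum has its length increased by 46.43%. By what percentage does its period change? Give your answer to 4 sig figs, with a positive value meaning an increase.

T ∝ √L, so T'/T = √(1.4643) = 1.2101.
Percentage change in T = (1.2101 − 1) × 100% = 21.01%.

21.01%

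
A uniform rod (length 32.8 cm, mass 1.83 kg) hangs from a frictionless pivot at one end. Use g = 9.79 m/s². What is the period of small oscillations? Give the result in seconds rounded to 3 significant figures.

For a physical pendulum T = 2π√(I/(mgd)), with d = 0.1640 m from pivot to centre of mass.
I_cm = mL²/12 = 1.83 × 0.328²/12 = 0.01641 kg·m²; I = I_cm + md² = 0.01641 + 1.83 × 0.1640² = 0.06563 kg·m².
T = 2π√(0.06563/(1.83 × 9.79 × 0.1640)) = 0.939 s.

0.939 s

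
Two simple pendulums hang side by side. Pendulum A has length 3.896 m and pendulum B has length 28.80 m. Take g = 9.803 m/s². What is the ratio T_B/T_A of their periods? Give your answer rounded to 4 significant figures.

2.719

T ∝ √L, so T_B/T_A = √(L_B/L_A) = √(28.80/3.896) = 2.719.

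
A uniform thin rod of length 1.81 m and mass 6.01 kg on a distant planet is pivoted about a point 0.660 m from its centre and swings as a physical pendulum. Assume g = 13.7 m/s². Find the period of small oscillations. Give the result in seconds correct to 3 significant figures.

1.76 s

For a physical pendulum T = 2π√(I/(mgd)), with d = 0.6600 m from pivot to centre of mass.
I_cm = mL²/12 = 6.01 × 1.81²/12 = 1.641 kg·m²; I = I_cm + md² = 1.641 + 6.01 × 0.6600² = 4.259 kg·m².
T = 2π√(4.259/(6.01 × 13.7 × 0.6600)) = 1.76 s.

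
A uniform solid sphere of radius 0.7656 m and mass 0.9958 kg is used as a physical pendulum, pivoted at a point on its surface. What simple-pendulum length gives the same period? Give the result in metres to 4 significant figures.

The equivalent simple-pendulum length is L_eq = I/(md), where I is about the pivot and d = 0.76560 m.
I_cm = (2/5)mR² = 0.23347 kg·m², so I = I_cm + md² = 0.23347 + 0.58368 = 0.81715 kg·m².
L_eq = 0.81715/(0.9958 × 0.76560) = 1.072 m.

1.072 m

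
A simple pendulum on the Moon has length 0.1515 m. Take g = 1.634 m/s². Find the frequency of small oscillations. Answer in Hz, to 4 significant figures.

0.5227 Hz

T = 2π√(L/g) = 2π√(0.1515/1.634) = 1.9132 s, so f = 1/T = 0.5227 Hz.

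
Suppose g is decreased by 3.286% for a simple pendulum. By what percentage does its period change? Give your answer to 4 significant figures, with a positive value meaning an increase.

1.685%

T ∝ 1/√g, so T'/T = 1/√(0.96714) = 1.0168.
Percentage change in T = (1.0168 − 1) × 100% = 1.685%.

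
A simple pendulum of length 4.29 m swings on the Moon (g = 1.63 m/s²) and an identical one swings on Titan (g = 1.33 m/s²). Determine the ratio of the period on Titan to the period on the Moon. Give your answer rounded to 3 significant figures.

1.11

T ∝ 1/√g, so T₂/T₁ = √(g₁/g₂) = √(1.63/1.33) = 1.11.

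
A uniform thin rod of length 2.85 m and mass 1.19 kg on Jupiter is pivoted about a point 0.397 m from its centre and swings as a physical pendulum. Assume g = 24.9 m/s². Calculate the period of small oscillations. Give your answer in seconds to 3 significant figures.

For a physical pendulum T = 2π√(I/(mgd)), with d = 0.3970 m from pivot to centre of mass.
I_cm = mL²/12 = 1.19 × 2.85²/12 = 0.8055 kg·m²; I = I_cm + md² = 0.8055 + 1.19 × 0.3970² = 0.9930 kg·m².
T = 2π√(0.9930/(1.19 × 24.9 × 0.3970)) = 1.83 s.

1.83 s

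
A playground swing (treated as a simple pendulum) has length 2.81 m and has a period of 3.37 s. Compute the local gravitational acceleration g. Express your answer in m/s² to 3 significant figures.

From T = 2π√(L/g), g = 4π²L/T² = 4π² × 2.81/3.370² = 9.77 m/s².

9.77 m/s²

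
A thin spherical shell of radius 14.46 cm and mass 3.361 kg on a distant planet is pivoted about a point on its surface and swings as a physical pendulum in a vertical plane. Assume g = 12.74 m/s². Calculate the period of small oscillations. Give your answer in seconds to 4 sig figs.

0.8642 s

I_cm = (2/3)mr² = 0.046850 kg·m². The pivot is at distance d = 0.1446 m from the centre of mass.
By the parallel-axis theorem, I = I_cm + md² = 0.046850 + 0.070276 = 0.11713 kg·m².
T = 2π√(I/(mgd)) = 2π√(0.11713/(3.361 × 12.74 × 0.1446)) = 0.8642 s.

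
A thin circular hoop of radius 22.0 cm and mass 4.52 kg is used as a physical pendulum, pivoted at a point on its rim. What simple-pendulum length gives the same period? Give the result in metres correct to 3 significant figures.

0.440 m

The equivalent simple-pendulum length is L_eq = I/(md), where I is about the pivot and d = 0.2200 m.
I_cm = mR² = 0.2188 kg·m², so I = I_cm + md² = 0.2188 + 0.2188 = 0.4375 kg·m².
L_eq = 0.4375/(4.52 × 0.2200) = 0.440 m.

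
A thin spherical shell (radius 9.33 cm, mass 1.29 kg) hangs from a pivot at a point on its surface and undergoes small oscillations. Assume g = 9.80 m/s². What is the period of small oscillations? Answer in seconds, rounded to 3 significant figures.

0.791 s

I_cm = (2/3)mr² = 0.007486 kg·m². The pivot is at distance d = 0.0933 m from the centre of mass.
By the parallel-axis theorem, I = I_cm + md² = 0.007486 + 0.01123 = 0.01872 kg·m².
T = 2π√(I/(mgd)) = 2π√(0.01872/(1.29 × 9.80 × 0.0933)) = 0.791 s.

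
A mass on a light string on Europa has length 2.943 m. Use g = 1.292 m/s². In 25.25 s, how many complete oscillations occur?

2

T = 2π√(L/g) = 2π√(2.943/1.292) = 9.4830 s.
Number of complete oscillations = ⌊25.25/9.4830⌋ = ⌊2.6627⌋ = 2.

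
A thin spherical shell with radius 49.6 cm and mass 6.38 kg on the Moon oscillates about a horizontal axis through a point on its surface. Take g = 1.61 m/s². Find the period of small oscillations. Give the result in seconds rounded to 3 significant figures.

I_cm = (2/3)mr² = 1.046 kg·m². The pivot is at distance d = 0.496 m from the centre of mass.
By the parallel-axis theorem, I = I_cm + md² = 1.046 + 1.570 = 2.616 kg·m².
T = 2π√(I/(mgd)) = 2π√(2.616/(6.38 × 1.61 × 0.496)) = 4.50 s.

4.50 s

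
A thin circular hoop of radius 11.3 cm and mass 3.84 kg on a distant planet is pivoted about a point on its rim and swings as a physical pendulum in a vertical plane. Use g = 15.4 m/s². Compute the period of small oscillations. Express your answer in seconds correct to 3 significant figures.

I_cm = mr² = 0.04903 kg·m². The pivot is at distance d = 0.113 m from the centre of mass.
By the parallel-axis theorem, I = I_cm + md² = 0.04903 + 0.04903 = 0.09807 kg·m².
T = 2π√(I/(mgd)) = 2π√(0.09807/(3.84 × 15.4 × 0.113)) = 0.761 s.

0.761 s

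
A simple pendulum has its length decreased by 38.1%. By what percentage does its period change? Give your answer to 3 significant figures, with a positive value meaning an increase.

T ∝ √L, so T'/T = √(0.6190) = 0.7868.
Percentage change in T = (0.7868 − 1) × 100% = -21.3%.

-21.3%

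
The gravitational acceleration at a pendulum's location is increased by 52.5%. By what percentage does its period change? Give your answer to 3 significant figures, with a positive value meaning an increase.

T ∝ 1/√g, so T'/T = 1/√(1.525) = 0.8098.
Percentage change in T = (0.8098 − 1) × 100% = -19.0%.

-19.0%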